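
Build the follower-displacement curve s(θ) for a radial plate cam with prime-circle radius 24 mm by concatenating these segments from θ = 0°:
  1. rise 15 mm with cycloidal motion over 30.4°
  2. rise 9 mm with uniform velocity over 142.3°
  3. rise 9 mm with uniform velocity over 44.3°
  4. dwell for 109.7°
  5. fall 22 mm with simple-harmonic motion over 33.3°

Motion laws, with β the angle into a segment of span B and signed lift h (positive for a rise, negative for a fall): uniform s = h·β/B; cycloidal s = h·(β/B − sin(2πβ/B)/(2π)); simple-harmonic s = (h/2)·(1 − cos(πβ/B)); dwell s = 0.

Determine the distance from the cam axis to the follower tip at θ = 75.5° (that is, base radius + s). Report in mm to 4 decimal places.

seg 1 [0°–30.4°] cycloidal, h=15: full span → s += 15 → s = 15.0000
seg 2 [30.4°–172.7°] uniform, h=9: θ=75.5° here. β=45.1, B=142.3. 9·45.1/142.3 = 2.8524 → s = 17.8524
radial distance = base radius + s = 24 + 17.8524 = 41.8524

41.8524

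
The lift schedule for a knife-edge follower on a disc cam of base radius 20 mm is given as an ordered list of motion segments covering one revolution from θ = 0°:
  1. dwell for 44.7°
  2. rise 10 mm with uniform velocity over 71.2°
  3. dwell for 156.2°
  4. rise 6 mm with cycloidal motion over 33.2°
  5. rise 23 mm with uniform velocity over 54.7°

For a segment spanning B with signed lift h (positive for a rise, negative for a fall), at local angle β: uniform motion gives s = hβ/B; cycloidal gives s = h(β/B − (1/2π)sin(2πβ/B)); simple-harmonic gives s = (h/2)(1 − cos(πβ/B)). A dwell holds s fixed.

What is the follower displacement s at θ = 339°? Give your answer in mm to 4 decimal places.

seg 1 [0°–44.7°] dwell: s stays 0.0000
seg 2 [44.7°–115.9°] uniform, h=10: full span → s += 10 → s = 10.0000
seg 3 [115.9°–272.1°] dwell: s stays 10.0000
seg 4 [272.1°–305.3°] cycloidal, h=6: full span → s += 6 → s = 16.0000
seg 5 [305.3°–360°] uniform, h=23: θ=339° here. β=33.7, B=54.7. 23·33.7/54.7 = 14.1700 → s = 30.1700

30.1700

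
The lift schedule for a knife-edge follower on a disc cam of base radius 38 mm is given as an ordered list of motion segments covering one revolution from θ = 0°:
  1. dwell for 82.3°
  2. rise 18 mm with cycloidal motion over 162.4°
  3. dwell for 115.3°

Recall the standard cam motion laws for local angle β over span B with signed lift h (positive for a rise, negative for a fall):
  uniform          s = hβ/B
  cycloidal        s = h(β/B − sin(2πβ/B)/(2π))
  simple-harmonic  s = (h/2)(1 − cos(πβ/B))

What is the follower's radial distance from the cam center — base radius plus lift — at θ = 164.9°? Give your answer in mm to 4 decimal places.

seg 1 [0°–82.3°] dwell: s stays 0.0000
seg 2 [82.3°–244.7°] cycloidal, h=18: θ=164.9° here. β=82.6, B=162.4. 18·(0.5086 − sin(2π·0.5086)/(2π)) = 9.3103 → s = 9.3103
radial distance = base radius + s = 38 + 9.3103 = 47.3103

47.3103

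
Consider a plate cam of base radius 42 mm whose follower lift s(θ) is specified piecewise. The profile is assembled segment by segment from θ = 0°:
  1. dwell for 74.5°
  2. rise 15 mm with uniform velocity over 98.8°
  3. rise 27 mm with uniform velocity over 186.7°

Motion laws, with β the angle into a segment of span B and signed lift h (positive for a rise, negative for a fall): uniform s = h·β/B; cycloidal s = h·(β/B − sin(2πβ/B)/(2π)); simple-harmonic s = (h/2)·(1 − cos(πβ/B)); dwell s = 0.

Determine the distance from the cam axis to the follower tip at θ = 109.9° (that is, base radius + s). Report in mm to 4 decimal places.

seg 1 [0°–74.5°] dwell: s stays 0.0000
seg 2 [74.5°–173.3°] uniform, h=15: θ=109.9° here. β=35.4, B=98.8. 15·35.4/98.8 = 5.3745 → s = 5.3745
radial distance = base radius + s = 42 + 5.3745 = 47.3745

47.3745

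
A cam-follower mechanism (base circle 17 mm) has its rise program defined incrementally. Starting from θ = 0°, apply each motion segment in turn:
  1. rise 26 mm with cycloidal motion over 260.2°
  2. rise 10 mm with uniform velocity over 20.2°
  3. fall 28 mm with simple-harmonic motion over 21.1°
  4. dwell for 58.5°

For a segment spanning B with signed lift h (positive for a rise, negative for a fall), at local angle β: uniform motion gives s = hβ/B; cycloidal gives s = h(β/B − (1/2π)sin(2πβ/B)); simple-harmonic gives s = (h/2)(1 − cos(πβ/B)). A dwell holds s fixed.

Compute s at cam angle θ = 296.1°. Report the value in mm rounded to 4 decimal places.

seg 1 [0°–260.2°] cycloidal, h=26: full span → s += 26 → s = 26.0000
seg 2 [260.2°–280.4°] uniform, h=10: full span → s += 10 → s = 36.0000
seg 3 [280.4°–301.5°] simple-harmonic, h=-28: θ=296.1° here. β=15.7, B=21.1. -28/2·(1 − cos(π·0.7441)) = -23.7135 → s = 12.2865

12.2865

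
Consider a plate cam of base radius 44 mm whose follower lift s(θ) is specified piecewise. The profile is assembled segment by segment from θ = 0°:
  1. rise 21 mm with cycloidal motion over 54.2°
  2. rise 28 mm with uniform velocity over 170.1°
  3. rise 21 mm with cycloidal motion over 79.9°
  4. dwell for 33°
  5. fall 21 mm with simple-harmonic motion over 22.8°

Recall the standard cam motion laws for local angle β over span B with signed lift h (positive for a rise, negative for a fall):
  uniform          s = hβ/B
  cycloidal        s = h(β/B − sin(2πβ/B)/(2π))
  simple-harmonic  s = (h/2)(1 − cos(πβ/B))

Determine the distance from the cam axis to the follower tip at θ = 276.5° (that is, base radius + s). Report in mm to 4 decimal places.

seg 1 [0°–54.2°] cycloidal, h=21: full span → s += 21 → s = 21.0000
seg 2 [54.2°–224.3°] uniform, h=28: full span → s += 28 → s = 49.0000
seg 3 [224.3°–304.2°] cycloidal, h=21: θ=276.5° here. β=52.2, B=79.9. 21·(0.6533 − sin(2π·0.6533)/(2π)) = 16.4639 → s = 65.4639
radial distance = base radius + s = 44 + 65.4639 = 109.4639

109.4639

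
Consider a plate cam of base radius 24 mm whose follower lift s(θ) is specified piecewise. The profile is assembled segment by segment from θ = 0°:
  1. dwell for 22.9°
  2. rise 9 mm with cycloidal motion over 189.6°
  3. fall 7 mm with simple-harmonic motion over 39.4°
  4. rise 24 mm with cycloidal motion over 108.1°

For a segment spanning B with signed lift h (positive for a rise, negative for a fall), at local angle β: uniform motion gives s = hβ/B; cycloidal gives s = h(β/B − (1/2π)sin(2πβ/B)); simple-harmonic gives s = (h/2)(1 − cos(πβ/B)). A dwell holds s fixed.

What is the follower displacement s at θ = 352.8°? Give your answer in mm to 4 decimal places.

seg 1 [0°–22.9°] dwell: s stays 0.0000
seg 2 [22.9°–212.5°] cycloidal, h=9: full span → s += 9 → s = 9.0000
seg 3 [212.5°–251.9°] simple-harmonic, h=-7: full span → s += -7 → s = 2.0000
seg 4 [251.9°–360°] cycloidal, h=24: θ=352.8° here. β=100.9, B=108.1. 24·(0.9334 − sin(2π·0.9334)/(2π)) = 23.9537 → s = 25.9537

25.9537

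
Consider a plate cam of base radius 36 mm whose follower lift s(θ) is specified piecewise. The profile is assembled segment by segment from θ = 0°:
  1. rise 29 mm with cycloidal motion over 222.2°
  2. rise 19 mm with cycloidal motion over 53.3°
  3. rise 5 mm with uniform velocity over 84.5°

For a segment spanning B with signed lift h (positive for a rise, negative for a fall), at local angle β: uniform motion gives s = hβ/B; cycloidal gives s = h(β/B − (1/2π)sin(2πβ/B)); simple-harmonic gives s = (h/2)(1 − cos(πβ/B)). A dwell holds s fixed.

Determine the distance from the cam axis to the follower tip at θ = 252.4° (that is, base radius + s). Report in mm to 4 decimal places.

seg 1 [0°–222.2°] cycloidal, h=29: full span → s += 29 → s = 29.0000
seg 2 [222.2°–275.5°] cycloidal, h=19: θ=252.4° here. β=30.2, B=53.3. 19·(0.5666 − sin(2π·0.5666)/(2π)) = 11.9943 → s = 40.9943
radial distance = base radius + s = 36 + 40.9943 = 76.9943

76.9943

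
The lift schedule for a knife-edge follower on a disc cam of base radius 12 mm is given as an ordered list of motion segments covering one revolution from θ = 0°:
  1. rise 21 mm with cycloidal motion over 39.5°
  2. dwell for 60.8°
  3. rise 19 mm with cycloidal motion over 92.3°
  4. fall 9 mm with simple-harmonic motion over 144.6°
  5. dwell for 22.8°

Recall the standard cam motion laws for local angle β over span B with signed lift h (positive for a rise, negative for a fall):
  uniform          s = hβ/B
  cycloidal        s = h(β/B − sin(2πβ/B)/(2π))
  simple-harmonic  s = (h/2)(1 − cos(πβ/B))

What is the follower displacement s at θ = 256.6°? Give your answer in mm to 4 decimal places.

seg 1 [0°–39.5°] cycloidal, h=21: full span → s += 21 → s = 21.0000
seg 2 [39.5°–100.3°] dwell: s stays 21.0000
seg 3 [100.3°–192.6°] cycloidal, h=19: full span → s += 19 → s = 40.0000
seg 4 [192.6°–337.2°] simple-harmonic, h=-9: θ=256.6° here. β=64, B=144.6. -9/2·(1 − cos(π·0.4426)) = -3.6929 → s = 36.3071

36.3071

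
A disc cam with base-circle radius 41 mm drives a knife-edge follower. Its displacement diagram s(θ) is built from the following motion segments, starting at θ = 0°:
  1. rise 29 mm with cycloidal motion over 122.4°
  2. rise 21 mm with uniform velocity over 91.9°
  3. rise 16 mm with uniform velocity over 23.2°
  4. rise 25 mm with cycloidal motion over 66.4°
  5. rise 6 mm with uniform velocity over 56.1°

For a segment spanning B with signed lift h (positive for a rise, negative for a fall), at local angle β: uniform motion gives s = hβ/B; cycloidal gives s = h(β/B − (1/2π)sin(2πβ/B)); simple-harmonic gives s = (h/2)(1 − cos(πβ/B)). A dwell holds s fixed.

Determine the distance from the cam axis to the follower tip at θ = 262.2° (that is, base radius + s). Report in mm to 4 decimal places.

seg 1 [0°–122.4°] cycloidal, h=29: full span → s += 29 → s = 29.0000
seg 2 [122.4°–214.3°] uniform, h=21: full span → s += 21 → s = 50.0000
seg 3 [214.3°–237.5°] uniform, h=16: full span → s += 16 → s = 66.0000
seg 4 [237.5°–303.9°] cycloidal, h=25: θ=262.2° here. β=24.7, B=66.4. 25·(0.3720 − sin(2π·0.3720)/(2π)) = 6.4335 → s = 72.4335
radial distance = base radius + s = 41 + 72.4335 = 113.4335

113.4335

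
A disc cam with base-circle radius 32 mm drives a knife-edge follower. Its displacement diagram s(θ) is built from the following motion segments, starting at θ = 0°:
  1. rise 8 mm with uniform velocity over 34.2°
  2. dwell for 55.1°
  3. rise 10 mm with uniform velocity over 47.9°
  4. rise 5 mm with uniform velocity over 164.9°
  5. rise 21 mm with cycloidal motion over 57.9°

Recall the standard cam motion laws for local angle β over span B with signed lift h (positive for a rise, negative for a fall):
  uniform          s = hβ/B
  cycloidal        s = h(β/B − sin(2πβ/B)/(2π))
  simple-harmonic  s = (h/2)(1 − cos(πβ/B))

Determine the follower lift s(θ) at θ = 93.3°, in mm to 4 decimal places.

seg 1 [0°–34.2°] uniform, h=8: full span → s += 8 → s = 8.0000
seg 2 [34.2°–89.3°] dwell: s stays 8.0000
seg 3 [89.3°–137.2°] uniform, h=10: θ=93.3° here. β=4, B=47.9. 10·4/47.9 = 0.8351 → s = 8.8351

8.8351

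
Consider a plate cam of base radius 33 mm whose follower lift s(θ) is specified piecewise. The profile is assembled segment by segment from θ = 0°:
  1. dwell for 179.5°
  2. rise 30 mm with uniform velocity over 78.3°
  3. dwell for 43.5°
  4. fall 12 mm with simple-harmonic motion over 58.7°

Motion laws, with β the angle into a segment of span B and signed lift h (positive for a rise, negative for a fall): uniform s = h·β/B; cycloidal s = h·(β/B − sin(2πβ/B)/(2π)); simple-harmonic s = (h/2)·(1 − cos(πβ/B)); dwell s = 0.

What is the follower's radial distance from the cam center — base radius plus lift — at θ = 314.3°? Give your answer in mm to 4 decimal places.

seg 1 [0°–179.5°] dwell: s stays 0.0000
seg 2 [179.5°–257.8°] uniform, h=30: full span → s += 30 → s = 30.0000
seg 3 [257.8°–301.3°] dwell: s stays 30.0000
seg 4 [301.3°–360°] simple-harmonic, h=-12: θ=314.3° here. β=13, B=58.7. -12/2·(1 − cos(π·0.2215)) = -1.3946 → s = 28.6054
radial distance = base radius + s = 33 + 28.6054 = 61.6054

61.6054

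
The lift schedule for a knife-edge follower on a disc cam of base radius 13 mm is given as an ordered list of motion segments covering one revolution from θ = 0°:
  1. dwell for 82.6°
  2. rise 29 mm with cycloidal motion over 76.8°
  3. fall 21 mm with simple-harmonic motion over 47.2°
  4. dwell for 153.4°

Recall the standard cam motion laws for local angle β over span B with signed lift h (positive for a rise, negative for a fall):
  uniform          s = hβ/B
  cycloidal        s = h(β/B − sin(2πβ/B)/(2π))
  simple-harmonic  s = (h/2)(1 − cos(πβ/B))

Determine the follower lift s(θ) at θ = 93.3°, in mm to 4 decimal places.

seg 1 [0°–82.6°] dwell: s stays 0.0000
seg 2 [82.6°–159.4°] cycloidal, h=29: θ=93.3° here. β=10.7, B=76.8. 29·(0.1393 − sin(2π·0.1393)/(2π)) = 0.4966 → s = 0.4966

0.4966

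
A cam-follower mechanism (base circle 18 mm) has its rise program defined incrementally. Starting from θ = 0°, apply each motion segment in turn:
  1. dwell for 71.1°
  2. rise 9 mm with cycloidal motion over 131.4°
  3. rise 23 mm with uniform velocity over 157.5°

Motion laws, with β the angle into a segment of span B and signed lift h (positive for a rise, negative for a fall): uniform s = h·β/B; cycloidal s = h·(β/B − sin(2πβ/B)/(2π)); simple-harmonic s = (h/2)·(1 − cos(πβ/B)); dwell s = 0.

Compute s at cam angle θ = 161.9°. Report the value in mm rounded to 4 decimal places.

seg 1 [0°–71.1°] dwell: s stays 0.0000
seg 2 [71.1°–202.5°] cycloidal, h=9: θ=161.9° here. β=90.8, B=131.4. 9·(0.6910 − sin(2π·0.6910)/(2π)) = 7.5543 → s = 7.5543

7.5543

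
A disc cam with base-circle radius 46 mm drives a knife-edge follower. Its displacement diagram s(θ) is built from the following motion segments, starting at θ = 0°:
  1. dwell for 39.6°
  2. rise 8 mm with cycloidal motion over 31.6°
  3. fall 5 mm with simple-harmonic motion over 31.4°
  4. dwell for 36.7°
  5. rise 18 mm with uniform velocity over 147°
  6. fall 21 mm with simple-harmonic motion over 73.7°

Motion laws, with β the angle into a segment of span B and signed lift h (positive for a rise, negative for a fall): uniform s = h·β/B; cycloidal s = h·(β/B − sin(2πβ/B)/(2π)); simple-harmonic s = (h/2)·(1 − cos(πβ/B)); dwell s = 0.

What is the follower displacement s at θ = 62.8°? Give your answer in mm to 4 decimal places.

seg 1 [0°–39.6°] dwell: s stays 0.0000
seg 2 [39.6°–71.2°] cycloidal, h=8: θ=62.8° here. β=23.2, B=31.6. 8·(0.7342 − sin(2π·0.7342)/(2π)) = 7.1404 → s = 7.1404

7.1404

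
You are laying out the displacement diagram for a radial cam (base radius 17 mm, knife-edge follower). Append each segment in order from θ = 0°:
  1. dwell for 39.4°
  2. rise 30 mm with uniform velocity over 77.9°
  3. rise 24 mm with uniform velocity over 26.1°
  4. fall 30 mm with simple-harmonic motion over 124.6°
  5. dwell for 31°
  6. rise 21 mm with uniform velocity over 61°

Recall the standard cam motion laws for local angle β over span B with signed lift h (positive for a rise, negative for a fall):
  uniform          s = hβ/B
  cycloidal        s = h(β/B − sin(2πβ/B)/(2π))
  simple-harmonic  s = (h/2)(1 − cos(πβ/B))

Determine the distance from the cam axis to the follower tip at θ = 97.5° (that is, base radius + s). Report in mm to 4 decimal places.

seg 1 [0°–39.4°] dwell: s stays 0.0000
seg 2 [39.4°–117.3°] uniform, h=30: θ=97.5° here. β=58.1, B=77.9. 30·58.1/77.9 = 22.3748 → s = 22.3748
radial distance = base radius + s = 17 + 22.3748 = 39.3748

39.3748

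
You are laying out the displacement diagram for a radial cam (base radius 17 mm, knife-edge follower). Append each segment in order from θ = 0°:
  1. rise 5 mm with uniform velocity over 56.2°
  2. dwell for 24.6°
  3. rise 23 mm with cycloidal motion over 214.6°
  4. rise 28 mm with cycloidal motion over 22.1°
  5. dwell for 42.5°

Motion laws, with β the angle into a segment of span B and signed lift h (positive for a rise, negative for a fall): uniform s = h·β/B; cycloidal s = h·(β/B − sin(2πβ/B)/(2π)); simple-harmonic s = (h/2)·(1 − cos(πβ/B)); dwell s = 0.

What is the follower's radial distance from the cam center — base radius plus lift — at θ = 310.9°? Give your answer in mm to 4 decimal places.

seg 1 [0°–56.2°] uniform, h=5: full span → s += 5 → s = 5.0000
seg 2 [56.2°–80.8°] dwell: s stays 5.0000
seg 3 [80.8°–295.4°] cycloidal, h=23: full span → s += 23 → s = 28.0000
seg 4 [295.4°–317.5°] cycloidal, h=28: θ=310.9° here. β=15.5, B=22.1. 28·(0.7014 − sin(2π·0.7014)/(2π)) = 23.8878 → s = 51.8878
radial distance = base radius + s = 17 + 51.8878 = 68.8878

68.8878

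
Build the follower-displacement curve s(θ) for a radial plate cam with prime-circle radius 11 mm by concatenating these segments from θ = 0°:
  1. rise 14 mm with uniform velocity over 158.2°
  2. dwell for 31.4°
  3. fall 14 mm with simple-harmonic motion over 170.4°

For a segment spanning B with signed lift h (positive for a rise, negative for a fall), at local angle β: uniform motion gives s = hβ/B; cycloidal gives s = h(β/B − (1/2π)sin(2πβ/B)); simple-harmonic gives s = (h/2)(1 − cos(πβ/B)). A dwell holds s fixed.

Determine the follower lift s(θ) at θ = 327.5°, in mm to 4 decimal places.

seg 1 [0°–158.2°] uniform, h=14: full span → s += 14 → s = 14.0000
seg 2 [158.2°–189.6°] dwell: s stays 14.0000
seg 3 [189.6°–360°] simple-harmonic, h=-14: θ=327.5° here. β=137.9, B=170.4. -14/2·(1 − cos(π·0.8093)) = -12.7806 → s = 1.2194

1.2194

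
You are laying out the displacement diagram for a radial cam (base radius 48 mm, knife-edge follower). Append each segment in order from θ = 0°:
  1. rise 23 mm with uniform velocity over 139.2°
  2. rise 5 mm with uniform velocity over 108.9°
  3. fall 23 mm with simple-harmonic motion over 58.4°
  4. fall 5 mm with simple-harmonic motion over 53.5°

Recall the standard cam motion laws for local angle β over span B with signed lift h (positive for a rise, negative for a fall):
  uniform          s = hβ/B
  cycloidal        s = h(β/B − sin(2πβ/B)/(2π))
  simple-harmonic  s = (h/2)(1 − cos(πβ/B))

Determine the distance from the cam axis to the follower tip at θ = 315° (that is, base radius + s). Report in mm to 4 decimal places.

seg 1 [0°–139.2°] uniform, h=23: full span → s += 23 → s = 23.0000
seg 2 [139.2°–248.1°] uniform, h=5: full span → s += 5 → s = 28.0000
seg 3 [248.1°–306.5°] simple-harmonic, h=-23: full span → s += -23 → s = 5.0000
seg 4 [306.5°–360°] simple-harmonic, h=-5: θ=315° here. β=8.5, B=53.5. -5/2·(1 − cos(π·0.1589)) = -0.3050 → s = 4.6950
radial distance = base radius + s = 48 + 4.6950 = 52.6950

52.6950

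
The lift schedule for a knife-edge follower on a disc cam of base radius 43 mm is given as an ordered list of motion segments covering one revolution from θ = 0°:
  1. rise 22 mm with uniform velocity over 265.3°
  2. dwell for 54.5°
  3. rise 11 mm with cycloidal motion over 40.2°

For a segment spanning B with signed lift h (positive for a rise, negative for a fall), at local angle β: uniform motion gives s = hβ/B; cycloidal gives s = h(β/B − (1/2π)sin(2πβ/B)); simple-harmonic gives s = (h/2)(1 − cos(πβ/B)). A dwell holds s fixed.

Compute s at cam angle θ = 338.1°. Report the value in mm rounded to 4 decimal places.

seg 1 [0°–265.3°] uniform, h=22: full span → s += 22 → s = 22.0000
seg 2 [265.3°–319.8°] dwell: s stays 22.0000
seg 3 [319.8°–360°] cycloidal, h=11: θ=338.1° here. β=18.3, B=40.2. 11·(0.4552 − sin(2π·0.4552)/(2π)) = 4.5214 → s = 26.5214

26.5214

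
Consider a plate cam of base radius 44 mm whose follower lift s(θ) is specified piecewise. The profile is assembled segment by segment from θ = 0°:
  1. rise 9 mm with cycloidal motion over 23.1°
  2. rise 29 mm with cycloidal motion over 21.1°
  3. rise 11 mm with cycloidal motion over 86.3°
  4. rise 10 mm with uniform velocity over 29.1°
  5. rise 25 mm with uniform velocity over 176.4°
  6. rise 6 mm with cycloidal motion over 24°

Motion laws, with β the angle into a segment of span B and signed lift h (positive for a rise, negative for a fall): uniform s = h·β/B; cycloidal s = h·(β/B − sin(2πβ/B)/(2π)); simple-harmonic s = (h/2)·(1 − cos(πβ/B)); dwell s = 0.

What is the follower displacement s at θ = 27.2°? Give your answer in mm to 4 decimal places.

seg 1 [0°–23.1°] cycloidal, h=9: full span → s += 9 → s = 9.0000
seg 2 [23.1°–44.2°] cycloidal, h=29: θ=27.2° here. β=4.1, B=21.1. 29·(0.1943 − sin(2π·0.1943)/(2π)) = 1.2992 → s = 10.2992

10.2992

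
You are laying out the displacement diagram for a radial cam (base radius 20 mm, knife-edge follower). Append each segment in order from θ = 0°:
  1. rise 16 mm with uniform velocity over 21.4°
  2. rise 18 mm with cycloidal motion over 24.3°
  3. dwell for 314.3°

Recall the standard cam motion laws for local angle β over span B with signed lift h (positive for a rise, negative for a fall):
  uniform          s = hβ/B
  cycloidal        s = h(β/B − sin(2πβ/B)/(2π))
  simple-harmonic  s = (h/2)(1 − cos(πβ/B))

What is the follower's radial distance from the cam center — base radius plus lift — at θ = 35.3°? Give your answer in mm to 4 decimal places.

seg 1 [0°–21.4°] uniform, h=16: full span → s += 16 → s = 16.0000
seg 2 [21.4°–45.7°] cycloidal, h=18: θ=35.3° here. β=13.9, B=24.3. 18·(0.5720 − sin(2π·0.5720)/(2π)) = 11.5488 → s = 27.5488
radial distance = base radius + s = 20 + 27.5488 = 47.5488

47.5488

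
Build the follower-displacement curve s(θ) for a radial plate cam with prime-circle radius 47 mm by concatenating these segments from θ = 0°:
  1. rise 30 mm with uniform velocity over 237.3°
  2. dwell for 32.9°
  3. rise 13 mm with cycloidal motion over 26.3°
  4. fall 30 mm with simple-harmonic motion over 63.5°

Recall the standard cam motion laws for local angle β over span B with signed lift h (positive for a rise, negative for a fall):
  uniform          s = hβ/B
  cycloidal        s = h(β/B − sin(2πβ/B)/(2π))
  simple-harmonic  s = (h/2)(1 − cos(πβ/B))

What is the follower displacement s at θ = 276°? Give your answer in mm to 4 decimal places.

seg 1 [0°–237.3°] uniform, h=30: full span → s += 30 → s = 30.0000
seg 2 [237.3°–270.2°] dwell: s stays 30.0000
seg 3 [270.2°–296.5°] cycloidal, h=13: θ=276° here. β=5.8, B=26.3. 13·(0.2205 − sin(2π·0.2205)/(2π)) = 0.8333 → s = 30.8333

30.8333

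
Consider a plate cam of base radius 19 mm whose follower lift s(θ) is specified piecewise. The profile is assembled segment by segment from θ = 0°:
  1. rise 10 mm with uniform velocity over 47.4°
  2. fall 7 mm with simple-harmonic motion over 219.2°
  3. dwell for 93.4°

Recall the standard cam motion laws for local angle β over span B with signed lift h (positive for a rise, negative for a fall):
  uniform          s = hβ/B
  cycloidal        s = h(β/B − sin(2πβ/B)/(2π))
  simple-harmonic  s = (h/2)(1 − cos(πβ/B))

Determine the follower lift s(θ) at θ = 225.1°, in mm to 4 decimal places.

seg 1 [0°–47.4°] uniform, h=10: full span → s += 10 → s = 10.0000
seg 2 [47.4°–266.6°] simple-harmonic, h=-7: θ=225.1° here. β=177.7, B=219.2. -7/2·(1 − cos(π·0.8107)) = -6.3989 → s = 3.6011

3.6011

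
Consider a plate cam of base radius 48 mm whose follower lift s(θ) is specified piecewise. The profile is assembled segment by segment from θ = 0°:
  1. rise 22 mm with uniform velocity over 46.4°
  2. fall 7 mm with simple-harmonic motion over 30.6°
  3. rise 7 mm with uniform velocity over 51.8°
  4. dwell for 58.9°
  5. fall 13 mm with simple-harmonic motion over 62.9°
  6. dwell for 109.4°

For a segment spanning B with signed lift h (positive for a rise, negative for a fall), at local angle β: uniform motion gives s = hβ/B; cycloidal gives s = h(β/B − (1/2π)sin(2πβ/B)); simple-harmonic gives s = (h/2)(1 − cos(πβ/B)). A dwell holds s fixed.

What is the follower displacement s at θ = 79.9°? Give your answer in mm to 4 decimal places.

seg 1 [0°–46.4°] uniform, h=22: full span → s += 22 → s = 22.0000
seg 2 [46.4°–77°] simple-harmonic, h=-7: full span → s += -7 → s = 15.0000
seg 3 [77°–128.8°] uniform, h=7: θ=79.9° here. β=2.9, B=51.8. 7·2.9/51.8 = 0.3919 → s = 15.3919

15.3919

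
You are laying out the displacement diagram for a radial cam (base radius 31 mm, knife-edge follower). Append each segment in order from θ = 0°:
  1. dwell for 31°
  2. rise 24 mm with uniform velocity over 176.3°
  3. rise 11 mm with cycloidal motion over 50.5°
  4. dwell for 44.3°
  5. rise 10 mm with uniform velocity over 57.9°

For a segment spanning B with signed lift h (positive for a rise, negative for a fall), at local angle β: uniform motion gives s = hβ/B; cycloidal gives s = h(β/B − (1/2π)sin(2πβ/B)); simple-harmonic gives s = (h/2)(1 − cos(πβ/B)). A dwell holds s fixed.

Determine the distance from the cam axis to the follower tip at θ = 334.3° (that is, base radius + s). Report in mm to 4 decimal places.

seg 1 [0°–31°] dwell: s stays 0.0000
seg 2 [31°–207.3°] uniform, h=24: full span → s += 24 → s = 24.0000
seg 3 [207.3°–257.8°] cycloidal, h=11: full span → s += 11 → s = 35.0000
seg 4 [257.8°–302.1°] dwell: s stays 35.0000
seg 5 [302.1°–360°] uniform, h=10: θ=334.3° here. β=32.2, B=57.9. 10·32.2/57.9 = 5.5613 → s = 40.5613
radial distance = base radius + s = 31 + 40.5613 = 71.5613

71.5613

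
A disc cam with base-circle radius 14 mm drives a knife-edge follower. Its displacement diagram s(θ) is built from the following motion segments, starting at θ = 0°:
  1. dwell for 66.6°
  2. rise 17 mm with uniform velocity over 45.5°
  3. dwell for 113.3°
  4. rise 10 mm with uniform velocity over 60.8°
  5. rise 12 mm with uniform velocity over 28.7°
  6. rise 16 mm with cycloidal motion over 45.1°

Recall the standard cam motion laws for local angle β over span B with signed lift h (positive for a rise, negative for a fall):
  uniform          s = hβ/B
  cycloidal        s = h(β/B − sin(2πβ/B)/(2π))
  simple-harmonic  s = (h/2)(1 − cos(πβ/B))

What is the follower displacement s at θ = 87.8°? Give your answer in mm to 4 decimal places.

seg 1 [0°–66.6°] dwell: s stays 0.0000
seg 2 [66.6°–112.1°] uniform, h=17: θ=87.8° here. β=21.2, B=45.5. 17·21.2/45.5 = 7.9209 → s = 7.9209

7.9209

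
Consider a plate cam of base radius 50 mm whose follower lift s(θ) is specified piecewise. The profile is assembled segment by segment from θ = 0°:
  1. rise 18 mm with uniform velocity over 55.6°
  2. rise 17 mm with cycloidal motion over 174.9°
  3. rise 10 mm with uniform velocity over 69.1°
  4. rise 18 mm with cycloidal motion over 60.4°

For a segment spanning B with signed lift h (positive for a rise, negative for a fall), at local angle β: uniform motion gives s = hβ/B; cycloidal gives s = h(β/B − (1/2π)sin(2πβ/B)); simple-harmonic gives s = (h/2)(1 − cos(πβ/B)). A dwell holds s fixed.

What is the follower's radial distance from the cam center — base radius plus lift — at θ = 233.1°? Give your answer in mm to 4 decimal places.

seg 1 [0°–55.6°] uniform, h=18: full span → s += 18 → s = 18.0000
seg 2 [55.6°–230.5°] cycloidal, h=17: full span → s += 17 → s = 35.0000
seg 3 [230.5°–299.6°] uniform, h=10: θ=233.1° here. β=2.6, B=69.1. 10·2.6/69.1 = 0.3763 → s = 35.3763
radial distance = base radius + s = 50 + 35.3763 = 85.3763

85.3763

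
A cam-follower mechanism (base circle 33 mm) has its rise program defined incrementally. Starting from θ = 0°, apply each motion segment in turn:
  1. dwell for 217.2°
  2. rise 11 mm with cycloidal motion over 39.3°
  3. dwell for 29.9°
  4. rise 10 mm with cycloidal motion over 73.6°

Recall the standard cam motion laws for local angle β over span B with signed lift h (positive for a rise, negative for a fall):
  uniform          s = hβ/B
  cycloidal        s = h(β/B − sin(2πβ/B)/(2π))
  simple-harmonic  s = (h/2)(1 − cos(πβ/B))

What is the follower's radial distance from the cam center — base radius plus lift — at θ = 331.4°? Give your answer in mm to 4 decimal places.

seg 1 [0°–217.2°] dwell: s stays 0.0000
seg 2 [217.2°–256.5°] cycloidal, h=11: full span → s += 11 → s = 11.0000
seg 3 [256.5°–286.4°] dwell: s stays 11.0000
seg 4 [286.4°–360°] cycloidal, h=10: θ=331.4° here. β=45, B=73.6. 10·(0.6114 − sin(2π·0.6114)/(2π)) = 7.1395 → s = 18.1395
radial distance = base radius + s = 33 + 18.1395 = 51.1395

51.1395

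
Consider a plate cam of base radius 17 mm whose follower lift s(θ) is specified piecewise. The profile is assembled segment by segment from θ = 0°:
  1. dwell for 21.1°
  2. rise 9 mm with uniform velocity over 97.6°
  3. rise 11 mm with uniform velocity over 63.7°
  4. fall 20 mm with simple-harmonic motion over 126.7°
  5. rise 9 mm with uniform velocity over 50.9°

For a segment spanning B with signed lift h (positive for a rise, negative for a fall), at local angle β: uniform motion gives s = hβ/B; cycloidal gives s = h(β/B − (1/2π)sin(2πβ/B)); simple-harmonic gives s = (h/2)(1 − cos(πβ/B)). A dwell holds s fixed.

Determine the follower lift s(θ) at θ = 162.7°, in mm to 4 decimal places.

seg 1 [0°–21.1°] dwell: s stays 0.0000
seg 2 [21.1°–118.7°] uniform, h=9: full span → s += 9 → s = 9.0000
seg 3 [118.7°–182.4°] uniform, h=11: θ=162.7° here. β=44, B=63.7. 11·44/63.7 = 7.5981 → s = 16.5981

16.5981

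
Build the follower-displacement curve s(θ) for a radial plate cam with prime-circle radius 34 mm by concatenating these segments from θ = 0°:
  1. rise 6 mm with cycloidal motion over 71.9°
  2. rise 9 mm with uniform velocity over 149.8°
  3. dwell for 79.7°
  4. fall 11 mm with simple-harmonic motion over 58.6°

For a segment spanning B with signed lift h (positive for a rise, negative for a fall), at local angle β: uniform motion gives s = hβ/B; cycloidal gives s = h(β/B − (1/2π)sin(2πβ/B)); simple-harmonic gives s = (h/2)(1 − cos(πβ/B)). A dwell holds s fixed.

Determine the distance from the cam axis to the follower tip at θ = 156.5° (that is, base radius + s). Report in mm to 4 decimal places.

seg 1 [0°–71.9°] cycloidal, h=6: full span → s += 6 → s = 6.0000
seg 2 [71.9°–221.7°] uniform, h=9: θ=156.5° here. β=84.6, B=149.8. 9·84.6/149.8 = 5.0828 → s = 11.0828
radial distance = base radius + s = 34 + 11.0828 = 45.0828

45.0828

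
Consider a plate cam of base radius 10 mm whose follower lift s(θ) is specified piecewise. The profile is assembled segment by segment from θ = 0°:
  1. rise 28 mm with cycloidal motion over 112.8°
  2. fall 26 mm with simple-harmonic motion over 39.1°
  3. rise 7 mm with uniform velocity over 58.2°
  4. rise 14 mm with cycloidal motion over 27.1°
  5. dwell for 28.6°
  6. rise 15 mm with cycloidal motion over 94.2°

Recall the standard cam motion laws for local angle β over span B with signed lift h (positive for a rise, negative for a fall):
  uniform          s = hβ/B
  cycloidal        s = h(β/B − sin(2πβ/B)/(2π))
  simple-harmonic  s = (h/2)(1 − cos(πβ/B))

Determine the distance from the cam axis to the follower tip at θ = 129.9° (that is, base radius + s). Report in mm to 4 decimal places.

seg 1 [0°–112.8°] cycloidal, h=28: full span → s += 28 → s = 28.0000
seg 2 [112.8°–151.9°] simple-harmonic, h=-26: θ=129.9° here. β=17.1, B=39.1. -26/2·(1 − cos(π·0.4373)) = -10.4574 → s = 17.5426
radial distance = base radius + s = 10 + 17.5426 = 27.5426

27.5426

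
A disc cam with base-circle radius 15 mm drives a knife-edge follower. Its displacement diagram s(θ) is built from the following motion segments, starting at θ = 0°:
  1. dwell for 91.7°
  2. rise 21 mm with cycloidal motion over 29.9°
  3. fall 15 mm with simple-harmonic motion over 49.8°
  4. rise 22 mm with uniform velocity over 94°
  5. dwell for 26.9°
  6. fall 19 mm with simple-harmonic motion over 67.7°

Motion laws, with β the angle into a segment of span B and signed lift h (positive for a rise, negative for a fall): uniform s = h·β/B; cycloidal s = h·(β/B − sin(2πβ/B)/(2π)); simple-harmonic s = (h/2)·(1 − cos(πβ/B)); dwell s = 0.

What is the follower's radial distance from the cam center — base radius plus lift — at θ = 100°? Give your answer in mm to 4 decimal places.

seg 1 [0°–91.7°] dwell: s stays 0.0000
seg 2 [91.7°–121.6°] cycloidal, h=21: θ=100° here. β=8.3, B=29.9. 21·(0.2776 − sin(2π·0.2776)/(2π)) = 2.5373 → s = 2.5373
radial distance = base radius + s = 15 + 2.5373 = 17.5373

17.5373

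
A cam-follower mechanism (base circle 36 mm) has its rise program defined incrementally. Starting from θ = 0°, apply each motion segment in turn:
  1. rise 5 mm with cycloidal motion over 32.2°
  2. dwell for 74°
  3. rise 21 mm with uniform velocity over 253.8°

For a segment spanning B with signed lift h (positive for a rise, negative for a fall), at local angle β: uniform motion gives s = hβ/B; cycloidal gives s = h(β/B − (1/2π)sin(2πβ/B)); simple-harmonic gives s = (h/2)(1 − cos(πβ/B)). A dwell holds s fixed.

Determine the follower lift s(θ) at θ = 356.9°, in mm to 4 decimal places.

seg 1 [0°–32.2°] cycloidal, h=5: full span → s += 5 → s = 5.0000
seg 2 [32.2°–106.2°] dwell: s stays 5.0000
seg 3 [106.2°–360°] uniform, h=21: θ=356.9° here. β=250.7, B=253.8. 21·250.7/253.8 = 20.7435 → s = 25.7435

25.7435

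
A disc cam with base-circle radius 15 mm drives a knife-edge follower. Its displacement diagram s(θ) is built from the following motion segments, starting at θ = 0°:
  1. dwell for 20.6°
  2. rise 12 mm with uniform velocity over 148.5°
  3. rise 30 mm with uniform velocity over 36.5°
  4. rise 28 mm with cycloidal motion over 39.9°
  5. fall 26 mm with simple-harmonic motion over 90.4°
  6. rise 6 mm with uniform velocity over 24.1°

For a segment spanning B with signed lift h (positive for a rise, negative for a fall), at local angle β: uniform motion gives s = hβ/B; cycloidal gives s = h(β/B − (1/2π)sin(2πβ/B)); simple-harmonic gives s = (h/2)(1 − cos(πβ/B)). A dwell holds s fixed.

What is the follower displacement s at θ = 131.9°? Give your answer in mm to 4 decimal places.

seg 1 [0°–20.6°] dwell: s stays 0.0000
seg 2 [20.6°–169.1°] uniform, h=12: θ=131.9° here. β=111.3, B=148.5. 12·111.3/148.5 = 8.9939 → s = 8.9939

8.9939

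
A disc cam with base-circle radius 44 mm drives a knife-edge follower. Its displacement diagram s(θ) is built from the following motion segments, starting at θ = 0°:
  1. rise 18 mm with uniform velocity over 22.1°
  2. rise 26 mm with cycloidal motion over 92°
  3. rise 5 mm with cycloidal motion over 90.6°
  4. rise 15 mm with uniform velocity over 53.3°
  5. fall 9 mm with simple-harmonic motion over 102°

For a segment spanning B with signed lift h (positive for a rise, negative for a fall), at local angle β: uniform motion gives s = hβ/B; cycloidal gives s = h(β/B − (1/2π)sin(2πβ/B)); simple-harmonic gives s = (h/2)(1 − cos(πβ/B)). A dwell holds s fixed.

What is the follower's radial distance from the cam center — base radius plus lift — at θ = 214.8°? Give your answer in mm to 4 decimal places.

seg 1 [0°–22.1°] uniform, h=18: full span → s += 18 → s = 18.0000
seg 2 [22.1°–114.1°] cycloidal, h=26: full span → s += 26 → s = 44.0000
seg 3 [114.1°–204.7°] cycloidal, h=5: full span → s += 5 → s = 49.0000
seg 4 [204.7°–258°] uniform, h=15: θ=214.8° here. β=10.1, B=53.3. 15·10.1/53.3 = 2.8424 → s = 51.8424
radial distance = base radius + s = 44 + 51.8424 = 95.8424

95.8424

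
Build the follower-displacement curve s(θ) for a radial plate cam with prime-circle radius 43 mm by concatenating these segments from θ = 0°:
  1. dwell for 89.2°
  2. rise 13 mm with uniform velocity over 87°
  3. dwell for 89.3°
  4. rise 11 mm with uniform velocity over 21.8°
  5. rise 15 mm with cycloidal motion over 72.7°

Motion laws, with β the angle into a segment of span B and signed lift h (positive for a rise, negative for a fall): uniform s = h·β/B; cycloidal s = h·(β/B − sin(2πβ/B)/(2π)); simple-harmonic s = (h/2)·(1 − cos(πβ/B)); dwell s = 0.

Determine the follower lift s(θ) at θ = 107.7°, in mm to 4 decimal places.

seg 1 [0°–89.2°] dwell: s stays 0.0000
seg 2 [89.2°–176.2°] uniform, h=13: θ=107.7° here. β=18.5, B=87. 13·18.5/87 = 2.7644 → s = 2.7644

2.7644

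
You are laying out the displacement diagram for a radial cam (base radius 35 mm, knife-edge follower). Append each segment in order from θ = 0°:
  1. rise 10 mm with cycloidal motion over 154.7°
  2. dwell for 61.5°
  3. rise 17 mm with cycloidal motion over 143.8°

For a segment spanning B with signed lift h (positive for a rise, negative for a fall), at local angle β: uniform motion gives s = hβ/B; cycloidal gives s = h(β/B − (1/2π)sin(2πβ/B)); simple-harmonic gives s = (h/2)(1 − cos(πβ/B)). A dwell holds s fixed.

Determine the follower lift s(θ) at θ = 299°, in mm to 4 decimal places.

seg 1 [0°–154.7°] cycloidal, h=10: full span → s += 10 → s = 10.0000
seg 2 [154.7°–216.2°] dwell: s stays 10.0000
seg 3 [216.2°–360°] cycloidal, h=17: θ=299° here. β=82.8, B=143.8. 17·(0.5758 − sin(2π·0.5758)/(2π)) = 11.0290 → s = 21.0290

21.0290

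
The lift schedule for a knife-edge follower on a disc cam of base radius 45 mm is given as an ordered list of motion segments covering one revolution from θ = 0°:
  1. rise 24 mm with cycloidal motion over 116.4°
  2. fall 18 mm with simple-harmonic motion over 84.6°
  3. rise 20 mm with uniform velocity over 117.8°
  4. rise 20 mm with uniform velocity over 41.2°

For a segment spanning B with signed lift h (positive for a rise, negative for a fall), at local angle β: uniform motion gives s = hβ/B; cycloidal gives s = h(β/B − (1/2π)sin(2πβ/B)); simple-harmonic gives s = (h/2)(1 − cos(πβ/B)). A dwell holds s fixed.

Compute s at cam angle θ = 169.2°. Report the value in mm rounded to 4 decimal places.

seg 1 [0°–116.4°] cycloidal, h=24: full span → s += 24 → s = 24.0000
seg 2 [116.4°–201°] simple-harmonic, h=-18: θ=169.2° here. β=52.8, B=84.6. -18/2·(1 − cos(π·0.6241)) = -12.4210 → s = 11.5790

11.5790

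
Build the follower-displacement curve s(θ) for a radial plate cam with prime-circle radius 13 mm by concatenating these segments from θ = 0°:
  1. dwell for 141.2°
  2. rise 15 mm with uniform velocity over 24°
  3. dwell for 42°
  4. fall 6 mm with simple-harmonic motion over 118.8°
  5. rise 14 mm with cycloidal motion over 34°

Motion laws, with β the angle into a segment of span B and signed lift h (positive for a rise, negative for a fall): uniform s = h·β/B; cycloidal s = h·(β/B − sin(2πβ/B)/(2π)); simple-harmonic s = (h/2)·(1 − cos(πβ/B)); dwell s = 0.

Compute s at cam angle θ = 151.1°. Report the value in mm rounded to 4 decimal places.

seg 1 [0°–141.2°] dwell: s stays 0.0000
seg 2 [141.2°–165.2°] uniform, h=15: θ=151.1° here. β=9.9, B=24. 15·9.9/24 = 6.1875 → s = 6.1875

6.1875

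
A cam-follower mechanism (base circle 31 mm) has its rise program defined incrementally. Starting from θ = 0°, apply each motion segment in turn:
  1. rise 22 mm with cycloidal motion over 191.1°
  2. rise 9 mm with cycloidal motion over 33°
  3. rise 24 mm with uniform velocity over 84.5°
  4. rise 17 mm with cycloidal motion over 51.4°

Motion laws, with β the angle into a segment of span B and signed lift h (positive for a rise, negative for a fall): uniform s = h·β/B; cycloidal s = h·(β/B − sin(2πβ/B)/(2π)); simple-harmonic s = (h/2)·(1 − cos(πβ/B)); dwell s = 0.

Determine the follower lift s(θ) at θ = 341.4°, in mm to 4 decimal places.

seg 1 [0°–191.1°] cycloidal, h=22: full span → s += 22 → s = 22.0000
seg 2 [191.1°–224.1°] cycloidal, h=9: full span → s += 9 → s = 31.0000
seg 3 [224.1°–308.6°] uniform, h=24: full span → s += 24 → s = 55.0000
seg 4 [308.6°–360°] cycloidal, h=17: θ=341.4° here. β=32.8, B=51.4. 17·(0.6381 − sin(2π·0.6381)/(2π)) = 12.9126 → s = 67.9126

67.9126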